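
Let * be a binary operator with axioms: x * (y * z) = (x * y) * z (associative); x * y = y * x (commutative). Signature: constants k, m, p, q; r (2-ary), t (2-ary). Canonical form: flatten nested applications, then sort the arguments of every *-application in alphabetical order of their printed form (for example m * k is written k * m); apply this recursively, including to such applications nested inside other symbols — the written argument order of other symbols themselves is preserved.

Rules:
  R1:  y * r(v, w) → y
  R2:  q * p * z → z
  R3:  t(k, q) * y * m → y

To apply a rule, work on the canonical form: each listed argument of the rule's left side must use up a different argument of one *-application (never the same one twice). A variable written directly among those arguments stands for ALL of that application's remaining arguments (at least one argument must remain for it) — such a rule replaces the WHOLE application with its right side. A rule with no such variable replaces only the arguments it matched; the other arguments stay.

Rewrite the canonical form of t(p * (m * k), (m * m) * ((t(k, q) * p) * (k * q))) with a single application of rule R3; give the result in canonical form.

Canonical form:  t(k * m * p, k * m * m * p * q * t(k, q))
Match R3:  consume m, t(k, q);  y := k * m * p * q
Every leftover argument binds to the variable; the entire application is replaced.
Result:  t(k * m * p, k * m * p * q)

Answer: t(k * m * p, k * m * p * q)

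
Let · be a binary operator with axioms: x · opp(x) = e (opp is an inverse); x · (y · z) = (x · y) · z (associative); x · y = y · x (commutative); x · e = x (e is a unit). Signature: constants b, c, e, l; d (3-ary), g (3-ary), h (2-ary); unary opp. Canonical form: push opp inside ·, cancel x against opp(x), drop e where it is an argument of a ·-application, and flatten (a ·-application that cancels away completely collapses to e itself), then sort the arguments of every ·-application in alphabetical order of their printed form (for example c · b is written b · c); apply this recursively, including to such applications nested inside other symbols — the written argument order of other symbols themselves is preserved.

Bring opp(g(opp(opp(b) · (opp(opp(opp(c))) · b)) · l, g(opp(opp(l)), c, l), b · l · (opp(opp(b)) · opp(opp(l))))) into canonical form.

Answer: opp(g(c · l, g(l, c, l), b · b · l · l))

Derivation:
Push opp inside:  distribute opp over · and collapse double opp
Collect terms:  opp(g(c · l, g(l, c, l), b · b · l · l))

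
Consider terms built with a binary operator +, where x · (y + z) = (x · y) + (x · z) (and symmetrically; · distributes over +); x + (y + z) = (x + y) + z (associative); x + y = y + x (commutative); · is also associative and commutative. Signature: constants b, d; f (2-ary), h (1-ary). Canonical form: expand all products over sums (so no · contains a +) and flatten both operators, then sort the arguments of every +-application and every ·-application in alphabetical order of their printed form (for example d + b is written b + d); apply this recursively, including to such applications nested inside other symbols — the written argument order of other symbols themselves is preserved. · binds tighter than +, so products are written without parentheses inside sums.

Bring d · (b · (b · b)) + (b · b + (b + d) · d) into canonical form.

Answer: b · b + b · b · b · d + b · d + d · d

Derivation:
Expand products over sums:  b · b · b · d + b · b + b · d + d · d
Sort arguments:  b · b + b · b · b · d + b · d + d · d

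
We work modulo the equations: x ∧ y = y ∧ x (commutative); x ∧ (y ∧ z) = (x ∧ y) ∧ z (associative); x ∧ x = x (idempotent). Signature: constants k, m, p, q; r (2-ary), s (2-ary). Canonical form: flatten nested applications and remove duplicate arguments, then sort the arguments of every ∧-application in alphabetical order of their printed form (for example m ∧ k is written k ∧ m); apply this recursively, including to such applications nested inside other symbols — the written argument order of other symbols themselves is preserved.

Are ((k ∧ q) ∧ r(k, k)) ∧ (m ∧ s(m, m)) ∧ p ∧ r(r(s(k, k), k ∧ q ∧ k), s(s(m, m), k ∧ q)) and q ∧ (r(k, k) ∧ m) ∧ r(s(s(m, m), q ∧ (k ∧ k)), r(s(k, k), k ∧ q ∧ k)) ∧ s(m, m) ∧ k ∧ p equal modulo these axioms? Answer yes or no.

Left:  ((k ∧ q) ∧ r(k, k)) ∧ (m ∧ s(m, m)) ∧ p ∧ r(r(s(k, k), k ∧ q ∧ k), s(s(m, m), k ∧ q))
  Flatten:  k ∧ q ∧ r(k, k) ∧ m ∧ s(m, m) ∧ p ∧ r(r(s(k, k), k ∧ q ∧ k), s(s(m, m), k ∧ q))
  Canonicalize subterm:  r(r(s(k, k), k ∧ q ∧ k), s(s(m, m), k ∧ q))  →  r(r(s(k, k), k ∧ q), s(s(m, m), k ∧ q))
  Sort arguments:  k ∧ m ∧ p ∧ q ∧ r(k, k) ∧ r(r(s(k, k), k ∧ q), s(s(m, m), k ∧ q)) ∧ s(m, m)
Right:  q ∧ (r(k, k) ∧ m) ∧ r(s(s(m, m), q ∧ (k ∧ k)), r(s(k, k), k ∧ q ∧ k)) ∧ s(m, m) ∧ k ∧ p
  Un-nest:  q ∧ r(k, k) ∧ m ∧ r(s(s(m, m), q ∧ (k ∧ k)), r(s(k, k), k ∧ q ∧ k)) ∧ s(m, m) ∧ k ∧ p
  Inside:  r(s(s(m, m), q ∧ (k ∧ k)), r(s(k, k), k ∧ q ∧ k))  →  r(s(s(m, m), k ∧ q), r(s(k, k), k ∧ q))
  Sort:  k ∧ m ∧ p ∧ q ∧ r(k, k) ∧ r(s(s(m, m), k ∧ q), r(s(k, k), k ∧ q)) ∧ s(m, m)

Answer: no — k ∧ m ∧ p ∧ q ∧ r(k, k) ∧ r(r(s(k, k), k ∧ q), s(s(m, m), k ∧ q)) ∧ s(m, m) vs k ∧ m ∧ p ∧ q ∧ r(k, k) ∧ r(s(s(m, m), k ∧ q), r(s(k, k), k ∧ q)) ∧ s(m, m)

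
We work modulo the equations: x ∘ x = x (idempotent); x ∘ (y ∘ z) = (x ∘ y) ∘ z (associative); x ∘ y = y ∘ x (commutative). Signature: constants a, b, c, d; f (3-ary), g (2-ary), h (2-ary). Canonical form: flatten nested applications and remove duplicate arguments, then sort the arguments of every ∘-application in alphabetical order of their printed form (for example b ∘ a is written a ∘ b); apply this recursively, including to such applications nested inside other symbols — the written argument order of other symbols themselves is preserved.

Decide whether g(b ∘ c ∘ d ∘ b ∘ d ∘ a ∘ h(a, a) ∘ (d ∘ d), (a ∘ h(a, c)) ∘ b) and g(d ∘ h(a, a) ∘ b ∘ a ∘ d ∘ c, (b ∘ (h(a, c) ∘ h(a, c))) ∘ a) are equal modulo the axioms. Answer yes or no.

Left:  g(b ∘ c ∘ d ∘ b ∘ d ∘ a ∘ h(a, a) ∘ (d ∘ d), (a ∘ h(a, c)) ∘ b)
  Work inside:  b ∘ c ∘ d ∘ b ∘ d ∘ a ∘ h(a, a) ∘ (d ∘ d)
  Un-nest:  b ∘ c ∘ d ∘ b ∘ d ∘ a ∘ h(a, a) ∘ d ∘ d
  Idempotence:  drop duplicate b, d, d, d
  Order the arguments:  a ∘ b ∘ c ∘ d ∘ h(a, a)
  Rebuild:  g(a ∘ b ∘ c ∘ d ∘ h(a, a), a ∘ b ∘ h(a, c))
Right:  g(d ∘ h(a, a) ∘ b ∘ a ∘ d ∘ c, (b ∘ (h(a, c) ∘ h(a, c))) ∘ a)
  Focus inside:  (b ∘ (h(a, c) ∘ h(a, c))) ∘ a
  Merge nested applications:  b ∘ h(a, c) ∘ h(a, c) ∘ a
  Idempotence:  drop duplicate h(a, c)
  Sort arguments:  a ∘ b ∘ h(a, c)
  Rebuild:  g(a ∘ b ∘ c ∘ d ∘ h(a, a), a ∘ b ∘ h(a, c))

Answer: yes — both canonical forms are g(a ∘ b ∘ c ∘ d ∘ h(a, a), a ∘ b ∘ h(a, c))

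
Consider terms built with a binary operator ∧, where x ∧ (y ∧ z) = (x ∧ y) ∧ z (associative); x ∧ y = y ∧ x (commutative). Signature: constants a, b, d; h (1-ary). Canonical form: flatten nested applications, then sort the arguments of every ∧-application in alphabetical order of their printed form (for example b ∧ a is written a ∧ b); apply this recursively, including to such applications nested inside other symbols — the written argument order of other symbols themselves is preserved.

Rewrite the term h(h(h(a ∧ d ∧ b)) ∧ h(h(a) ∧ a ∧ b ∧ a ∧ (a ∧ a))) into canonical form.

Descend into:  h(h(a ∧ d ∧ b)) ∧ h(h(a) ∧ a ∧ b ∧ a ∧ (a ∧ a))
Canonicalize subterm:  h(h(a ∧ d ∧ b))  →  h(h(a ∧ b ∧ d))
Inside:  h(h(a) ∧ a ∧ b ∧ a ∧ (a ∧ a))  →  h(a ∧ a ∧ a ∧ a ∧ b ∧ h(a))
Sort arguments:  h(a ∧ a ∧ a ∧ a ∧ b ∧ h(a)) ∧ h(h(a ∧ b ∧ d))
Put back:  h(h(a ∧ a ∧ a ∧ a ∧ b ∧ h(a)) ∧ h(h(a ∧ b ∧ d)))

Answer: h(h(a ∧ a ∧ a ∧ a ∧ b ∧ h(a)) ∧ h(h(a ∧ b ∧ d)))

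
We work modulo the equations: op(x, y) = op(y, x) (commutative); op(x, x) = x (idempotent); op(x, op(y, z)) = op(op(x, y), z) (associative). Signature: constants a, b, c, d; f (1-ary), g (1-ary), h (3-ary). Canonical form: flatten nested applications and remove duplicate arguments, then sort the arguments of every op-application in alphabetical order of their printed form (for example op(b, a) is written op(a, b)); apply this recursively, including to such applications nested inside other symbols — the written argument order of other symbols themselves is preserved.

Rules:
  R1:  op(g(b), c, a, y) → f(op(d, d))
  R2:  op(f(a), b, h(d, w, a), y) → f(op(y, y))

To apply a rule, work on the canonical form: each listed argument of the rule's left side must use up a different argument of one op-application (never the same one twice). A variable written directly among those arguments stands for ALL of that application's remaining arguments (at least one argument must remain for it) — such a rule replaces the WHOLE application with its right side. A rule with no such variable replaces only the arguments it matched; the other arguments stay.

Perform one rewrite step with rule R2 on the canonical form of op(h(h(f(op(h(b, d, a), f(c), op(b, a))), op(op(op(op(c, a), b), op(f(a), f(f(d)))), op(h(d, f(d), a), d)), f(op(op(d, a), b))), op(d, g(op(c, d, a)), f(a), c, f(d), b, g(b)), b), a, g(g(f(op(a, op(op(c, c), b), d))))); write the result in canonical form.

Answer: op(a, g(g(f(op(a, b, c, d)))), h(h(f(op(a, b, f(c), h(b, d, a))), f(op(a, c, d, f(f(d)))), f(op(a, b, d))), op(b, c, d, f(a), f(d), g(b), g(op(a, c, d))), b))

Derivation:
Canonical form:  op(a, g(g(f(op(a, b, c, d)))), h(h(f(op(a, b, f(c), h(b, d, a))), op(a, b, c, d, f(a), f(f(d)), h(d, f(d), a)), f(op(a, b, d))), op(b, c, d, f(a), f(d), g(b), g(op(a, c, d))), b))
Apply R2:  consuming b, f(a), h(d, f(d), a);  w := f(d), y := op(a, c, d, f(f(d)))
The variable takes the whole remainder — replace the entire application.
Giving:  op(a, g(g(f(op(a, b, c, d)))), h(h(f(op(a, b, f(c), h(b, d, a))), f(op(a, c, d, f(f(d)))), f(op(a, b, d))), op(b, c, d, f(a), f(d), g(b), g(op(a, c, d))), b))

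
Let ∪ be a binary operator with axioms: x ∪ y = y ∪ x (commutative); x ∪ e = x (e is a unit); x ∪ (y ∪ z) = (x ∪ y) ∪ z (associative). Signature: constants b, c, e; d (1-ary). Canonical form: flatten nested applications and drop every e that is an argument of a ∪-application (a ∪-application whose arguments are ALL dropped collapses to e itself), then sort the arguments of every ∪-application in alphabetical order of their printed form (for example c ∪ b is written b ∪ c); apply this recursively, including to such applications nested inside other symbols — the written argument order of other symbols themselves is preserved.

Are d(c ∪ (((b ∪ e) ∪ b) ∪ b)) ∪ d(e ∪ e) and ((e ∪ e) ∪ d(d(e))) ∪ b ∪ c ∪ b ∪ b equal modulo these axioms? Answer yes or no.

Answer: no — d(b ∪ b ∪ b ∪ c) ∪ d(e) vs b ∪ b ∪ b ∪ c ∪ d(d(e))

Derivation:
Left:  d(c ∪ (((b ∪ e) ∪ b) ∪ b)) ∪ d(e ∪ e)
  Inside:  d(c ∪ (((b ∪ e) ∪ b) ∪ b))  →  d(b ∪ b ∪ b ∪ c)
  Inside:  d(e ∪ e)  →  d(e)
  Sort arguments:  d(b ∪ b ∪ b ∪ c) ∪ d(e)
Right:  ((e ∪ e) ∪ d(d(e))) ∪ b ∪ c ∪ b ∪ b
  Merge nested applications:  e ∪ e ∪ d(d(e)) ∪ b ∪ c ∪ b ∪ b
  Drop the unit:  drop e (×2)
  Sort:  b ∪ b ∪ b ∪ c ∪ d(d(e))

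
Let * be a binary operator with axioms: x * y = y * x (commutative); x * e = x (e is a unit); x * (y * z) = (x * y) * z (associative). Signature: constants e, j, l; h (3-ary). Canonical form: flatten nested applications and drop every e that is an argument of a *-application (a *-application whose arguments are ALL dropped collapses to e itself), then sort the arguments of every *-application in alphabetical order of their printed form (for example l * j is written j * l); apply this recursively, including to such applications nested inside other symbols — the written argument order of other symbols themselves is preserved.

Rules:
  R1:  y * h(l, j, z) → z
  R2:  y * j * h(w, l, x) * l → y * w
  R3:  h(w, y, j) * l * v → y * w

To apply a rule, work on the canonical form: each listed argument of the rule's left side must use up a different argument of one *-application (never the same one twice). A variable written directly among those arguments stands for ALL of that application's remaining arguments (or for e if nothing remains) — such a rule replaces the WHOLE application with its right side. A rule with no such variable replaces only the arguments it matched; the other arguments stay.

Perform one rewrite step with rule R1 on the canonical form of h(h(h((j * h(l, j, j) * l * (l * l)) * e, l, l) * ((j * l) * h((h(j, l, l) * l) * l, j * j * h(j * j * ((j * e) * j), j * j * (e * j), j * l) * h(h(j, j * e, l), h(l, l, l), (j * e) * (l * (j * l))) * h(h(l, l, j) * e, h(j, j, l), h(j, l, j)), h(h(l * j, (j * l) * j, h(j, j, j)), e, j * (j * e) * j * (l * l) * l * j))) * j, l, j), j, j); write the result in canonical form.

Answer: h(h(h(h(j, l, l) * l * l, h(h(j, j, l), h(l, l, l), j * j * l * l) * h(h(l, l, j), h(j, j, l), h(j, l, j)) * h(j * j * j * j, j * j * j, j * l) * j * j, h(h(j * l, j * j * l, h(j, j, j)), e, j * j * j * j * l * l * l)) * h(j, l, l) * j * j * l, l, j), j, j)

Derivation:
Canonical form:  h(h(h(h(j, l, l) * l * l, h(h(j, j, l), h(l, l, l), j * j * l * l) * h(h(l, l, j), h(j, j, l), h(j, l, j)) * h(j * j * j * j, j * j * j, j * l) * j * j, h(h(j * l, j * j * l, h(j, j, j)), e, j * j * j * j * l * l * l)) * h(h(l, j, j) * j * l * l * l, l, l) * j * j * l, l, j), j, j)
R1 matches:  uses h(l, j, j);  y := j * l * l * l, z := j
The variable takes the whole remainder — replace the entire application.
Giving:  h(h(h(h(j, l, l) * l * l, h(h(j, j, l), h(l, l, l), j * j * l * l) * h(h(l, l, j), h(j, j, l), h(j, l, j)) * h(j * j * j * j, j * j * j, j * l) * j * j, h(h(j * l, j * j * l, h(j, j, j)), e, j * j * j * j * l * l * l)) * h(j, l, l) * j * j * l, l, j), j, j)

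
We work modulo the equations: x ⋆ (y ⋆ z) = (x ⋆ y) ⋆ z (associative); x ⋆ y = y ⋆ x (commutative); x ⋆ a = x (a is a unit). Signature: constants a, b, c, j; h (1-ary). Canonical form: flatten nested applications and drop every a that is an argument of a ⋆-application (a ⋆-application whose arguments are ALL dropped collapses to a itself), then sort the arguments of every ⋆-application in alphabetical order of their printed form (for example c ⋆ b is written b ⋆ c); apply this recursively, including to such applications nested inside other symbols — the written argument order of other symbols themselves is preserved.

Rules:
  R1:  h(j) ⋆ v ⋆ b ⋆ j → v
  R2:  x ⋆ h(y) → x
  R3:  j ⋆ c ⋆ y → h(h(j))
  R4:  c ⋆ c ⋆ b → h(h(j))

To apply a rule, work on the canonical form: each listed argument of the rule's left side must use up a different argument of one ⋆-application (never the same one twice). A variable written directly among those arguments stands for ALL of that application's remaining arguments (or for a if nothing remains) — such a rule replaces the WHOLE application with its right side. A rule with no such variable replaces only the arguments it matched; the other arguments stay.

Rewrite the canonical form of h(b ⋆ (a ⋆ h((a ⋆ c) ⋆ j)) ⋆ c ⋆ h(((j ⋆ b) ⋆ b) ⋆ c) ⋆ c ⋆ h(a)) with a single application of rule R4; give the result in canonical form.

Answer: h(h(a) ⋆ h(b ⋆ b ⋆ c ⋆ j) ⋆ h(c ⋆ j) ⋆ h(h(j)))

Derivation:
Canonical form:  h(b ⋆ c ⋆ c ⋆ h(a) ⋆ h(b ⋆ b ⋆ c ⋆ j) ⋆ h(c ⋆ j))
R4 matches:  uses b, c, c
New term:  h(h(a) ⋆ h(b ⋆ b ⋆ c ⋆ j) ⋆ h(c ⋆ j) ⋆ h(h(j)))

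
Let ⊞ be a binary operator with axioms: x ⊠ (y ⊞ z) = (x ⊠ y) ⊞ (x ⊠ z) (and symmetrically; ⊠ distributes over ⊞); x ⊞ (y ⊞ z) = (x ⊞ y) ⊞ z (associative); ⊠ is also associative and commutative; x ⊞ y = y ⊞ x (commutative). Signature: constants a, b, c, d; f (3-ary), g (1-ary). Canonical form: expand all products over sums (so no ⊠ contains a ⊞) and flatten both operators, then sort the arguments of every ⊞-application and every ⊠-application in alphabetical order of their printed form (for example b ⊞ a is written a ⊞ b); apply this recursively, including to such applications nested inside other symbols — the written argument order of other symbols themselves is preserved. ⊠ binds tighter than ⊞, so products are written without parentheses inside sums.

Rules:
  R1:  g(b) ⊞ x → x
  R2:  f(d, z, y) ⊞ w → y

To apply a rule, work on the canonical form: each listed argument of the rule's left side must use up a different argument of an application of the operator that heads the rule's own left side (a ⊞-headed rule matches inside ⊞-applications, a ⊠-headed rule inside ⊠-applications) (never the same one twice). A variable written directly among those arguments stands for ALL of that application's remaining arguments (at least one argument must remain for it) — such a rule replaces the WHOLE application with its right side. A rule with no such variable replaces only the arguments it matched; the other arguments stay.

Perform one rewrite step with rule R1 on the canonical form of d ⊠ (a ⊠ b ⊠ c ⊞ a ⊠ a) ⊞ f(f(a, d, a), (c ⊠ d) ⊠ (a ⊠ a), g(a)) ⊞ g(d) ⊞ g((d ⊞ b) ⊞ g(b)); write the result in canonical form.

Canonical form:  a ⊠ a ⊠ d ⊞ a ⊠ b ⊠ c ⊠ d ⊞ f(f(a, d, a), a ⊠ a ⊠ c ⊠ d, g(a)) ⊞ g(b ⊞ d ⊞ g(b)) ⊞ g(d)
Match R1:  consume g(b);  x := b ⊞ d
The variable takes the whole remainder — replace the entire application.
New term:  a ⊠ a ⊠ d ⊞ a ⊠ b ⊠ c ⊠ d ⊞ f(f(a, d, a), a ⊠ a ⊠ c ⊠ d, g(a)) ⊞ g(b ⊞ d) ⊞ g(d)

Answer: a ⊠ a ⊠ d ⊞ a ⊠ b ⊠ c ⊠ d ⊞ f(f(a, d, a), a ⊠ a ⊠ c ⊠ d, g(a)) ⊞ g(b ⊞ d) ⊞ g(d)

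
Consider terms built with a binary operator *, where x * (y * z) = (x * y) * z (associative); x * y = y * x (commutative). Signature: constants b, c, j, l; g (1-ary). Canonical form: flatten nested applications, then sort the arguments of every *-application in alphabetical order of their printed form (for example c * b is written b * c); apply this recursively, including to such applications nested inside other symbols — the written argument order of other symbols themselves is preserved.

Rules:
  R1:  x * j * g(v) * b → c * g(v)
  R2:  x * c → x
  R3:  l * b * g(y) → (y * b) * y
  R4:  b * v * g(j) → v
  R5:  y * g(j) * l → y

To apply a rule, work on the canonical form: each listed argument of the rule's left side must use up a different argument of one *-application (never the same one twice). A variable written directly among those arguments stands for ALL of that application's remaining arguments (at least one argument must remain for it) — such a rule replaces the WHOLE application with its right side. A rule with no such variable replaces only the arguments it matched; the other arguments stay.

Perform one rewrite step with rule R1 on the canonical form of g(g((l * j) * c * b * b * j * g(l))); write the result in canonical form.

Answer: g(g(c * g(l)))

Derivation:
Canonical form:  g(g(b * b * c * g(l) * j * j * l))
Apply R1:  consuming b, g(l), j;  v := l, x := b * c * j * l
The variable takes the whole remainder — replace the entire application.
New term:  g(g(c * g(l)))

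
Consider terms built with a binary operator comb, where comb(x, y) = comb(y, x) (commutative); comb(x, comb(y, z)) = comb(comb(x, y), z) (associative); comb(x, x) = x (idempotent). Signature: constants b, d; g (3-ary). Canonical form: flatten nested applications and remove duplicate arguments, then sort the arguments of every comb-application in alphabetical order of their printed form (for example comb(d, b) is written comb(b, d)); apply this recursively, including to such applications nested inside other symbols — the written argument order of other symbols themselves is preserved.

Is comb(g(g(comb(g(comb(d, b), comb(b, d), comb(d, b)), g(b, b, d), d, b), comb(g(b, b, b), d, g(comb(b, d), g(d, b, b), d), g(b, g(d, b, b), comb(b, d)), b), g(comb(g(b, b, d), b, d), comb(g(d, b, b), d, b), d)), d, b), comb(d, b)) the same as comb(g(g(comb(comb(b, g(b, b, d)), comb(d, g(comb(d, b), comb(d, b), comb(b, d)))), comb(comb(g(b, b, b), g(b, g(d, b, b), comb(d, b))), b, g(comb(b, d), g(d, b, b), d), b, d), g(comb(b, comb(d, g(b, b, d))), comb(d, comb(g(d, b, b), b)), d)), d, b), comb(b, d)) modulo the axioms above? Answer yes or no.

Left:  comb(g(g(comb(g(comb(d, b), comb(b, d), comb(d, b)), g(b, b, d), d, b), comb(g(b, b, b), d, g(comb(b, d), g(d, b, b), d), g(b, g(d, b, b), comb(b, d)), b), g(comb(g(b, b, d), b, d), comb(g(d, b, b), d, b), d)), d, b), comb(d, b))
  Un-nest:  comb(g(g(comb(g(comb(d, b), comb(b, d), comb(d, b)), g(b, b, d), d, b), comb(g(b, b, b), d, g(comb(b, d), g(d, b, b), d), g(b, g(d, b, b), comb(b, d)), b), g(comb(g(b, b, d), b, d), comb(g(d, b, b), d, b), d)), d, b), d, b)
  Simplify inside:  g(g(comb(g(comb(d, b), comb(b, d), comb(d, b)), g(b, b, d), d, b), comb(g(b, b, b), d, g(comb(b, d), g(d, b, b), d), g(b, g(d, b, b), comb(b, d)), b), g(comb(g(b, b, d), b, d), comb(g(d, b, b), d, b), d)), d, b)  →  g(g(comb(b, d, g(b, b, d), g(comb(b, d), comb(b, d), comb(b, d))), comb(b, d, g(b, b, b), g(b, g(d, b, b), comb(b, d)), g(comb(b, d), g(d, b, b), d)), g(comb(b, d, g(b, b, d)), comb(b, d, g(d, b, b)), d)), d, b)
  Order the arguments:  comb(b, d, g(g(comb(b, d, g(b, b, d), g(comb(b, d), comb(b, d), comb(b, d))), comb(b, d, g(b, b, b), g(b, g(d, b, b), comb(b, d)), g(comb(b, d), g(d, b, b), d)), g(comb(b, d, g(b, b, d)), comb(b, d, g(d, b, b)), d)), d, b))
Right:  comb(g(g(comb(comb(b, g(b, b, d)), comb(d, g(comb(d, b), comb(d, b), comb(b, d)))), comb(comb(g(b, b, b), g(b, g(d, b, b), comb(d, b))), b, g(comb(b, d), g(d, b, b), d), b, d), g(comb(b, comb(d, g(b, b, d))), comb(d, comb(g(d, b, b), b)), d)), d, b), comb(b, d))
  Un-nest:  comb(g(g(comb(comb(b, g(b, b, d)), comb(d, g(comb(d, b), comb(d, b), comb(b, d)))), comb(comb(g(b, b, b), g(b, g(d, b, b), comb(d, b))), b, g(comb(b, d), g(d, b, b), d), b, d), g(comb(b, comb(d, g(b, b, d))), comb(d, comb(g(d, b, b), b)), d)), d, b), b, d)
  Inside:  g(g(comb(comb(b, g(b, b, d)), comb(d, g(comb(d, b), comb(d, b), comb(b, d)))), comb(comb(g(b, b, b), g(b, g(d, b, b), comb(d, b))), b, g(comb(b, d), g(d, b, b), d), b, d), g(comb(b, comb(d, g(b, b, d))), comb(d, comb(g(d, b, b), b)), d)), d, b)  →  g(g(comb(b, d, g(b, b, d), g(comb(b, d), comb(b, d), comb(b, d))), comb(b, d, g(b, b, b), g(b, g(d, b, b), comb(b, d)), g(comb(b, d), g(d, b, b), d)), g(comb(b, d, g(b, b, d)), comb(b, d, g(d, b, b)), d)), d, b)
  Sort:  comb(b, d, g(g(comb(b, d, g(b, b, d), g(comb(b, d), comb(b, d), comb(b, d))), comb(b, d, g(b, b, b), g(b, g(d, b, b), comb(b, d)), g(comb(b, d), g(d, b, b), d)), g(comb(b, d, g(b, b, d)), comb(b, d, g(d, b, b)), d)), d, b))

Answer: yes — both canonical forms are comb(b, d, g(g(comb(b, d, g(b, b, d), g(comb(b, d), comb(b, d), comb(b, d))), comb(b, d, g(b, b, b), g(b, g(d, b, b), comb(b, d)), g(comb(b, d), g(d, b, b), d)), g(comb(b, d, g(b, b, d)), comb(b, d, g(d, b, b)), d)), d, b))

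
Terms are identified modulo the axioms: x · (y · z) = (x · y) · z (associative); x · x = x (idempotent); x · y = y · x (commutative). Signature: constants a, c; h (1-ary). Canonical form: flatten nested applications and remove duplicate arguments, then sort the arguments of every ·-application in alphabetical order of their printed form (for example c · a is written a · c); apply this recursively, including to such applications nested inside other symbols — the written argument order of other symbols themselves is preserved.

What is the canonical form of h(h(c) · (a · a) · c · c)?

Answer: h(a · c · h(c))

Derivation:
Descend into:  h(c) · (a · a) · c · c
Flatten:  h(c) · a · a · c · c
Idempotence:  drop duplicate a, c
Order the arguments:  a · c · h(c)
Reassemble:  h(a · c · h(c))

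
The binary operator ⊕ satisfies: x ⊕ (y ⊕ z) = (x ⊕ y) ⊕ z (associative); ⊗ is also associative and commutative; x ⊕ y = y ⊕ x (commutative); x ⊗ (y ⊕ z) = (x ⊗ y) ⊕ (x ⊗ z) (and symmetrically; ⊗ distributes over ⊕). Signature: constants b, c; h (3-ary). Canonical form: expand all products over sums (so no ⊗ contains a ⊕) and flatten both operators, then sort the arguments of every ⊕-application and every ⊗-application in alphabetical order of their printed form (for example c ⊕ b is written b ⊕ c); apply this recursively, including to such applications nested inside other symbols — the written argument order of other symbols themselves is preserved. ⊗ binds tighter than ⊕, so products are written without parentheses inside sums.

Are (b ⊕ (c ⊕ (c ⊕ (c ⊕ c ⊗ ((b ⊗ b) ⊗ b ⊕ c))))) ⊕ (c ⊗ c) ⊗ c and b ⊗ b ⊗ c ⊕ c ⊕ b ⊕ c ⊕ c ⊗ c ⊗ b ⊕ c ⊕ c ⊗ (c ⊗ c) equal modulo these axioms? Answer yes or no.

Left:  (b ⊕ (c ⊕ (c ⊕ (c ⊕ c ⊗ ((b ⊗ b) ⊗ b ⊕ c))))) ⊕ (c ⊗ c) ⊗ c
  Expand:  b ⊕ c ⊕ c ⊕ c ⊕ b ⊗ b ⊗ b ⊗ c ⊕ c ⊗ c ⊕ c ⊗ c ⊗ c
  Order the arguments:  b ⊕ b ⊗ b ⊗ b ⊗ c ⊕ c ⊕ c ⊕ c ⊕ c ⊗ c ⊕ c ⊗ c ⊗ c
Right:  b ⊗ b ⊗ c ⊕ c ⊕ b ⊕ c ⊕ c ⊗ c ⊗ b ⊕ c ⊕ c ⊗ (c ⊗ c)
  Un-nest:  b ⊗ b ⊗ c ⊕ c ⊕ b ⊕ c ⊕ b ⊗ c ⊗ c ⊕ c ⊕ c ⊗ c ⊗ c
  Order the arguments:  b ⊕ b ⊗ b ⊗ c ⊕ b ⊗ c ⊗ c ⊕ c ⊕ c ⊕ c ⊕ c ⊗ c ⊗ c

Answer: no — b ⊕ b ⊗ b ⊗ b ⊗ c ⊕ c ⊕ c ⊕ c ⊕ c ⊗ c ⊕ c ⊗ c ⊗ c vs b ⊕ b ⊗ b ⊗ c ⊕ b ⊗ c ⊗ c ⊕ c ⊕ c ⊕ c ⊕ c ⊗ c ⊗ c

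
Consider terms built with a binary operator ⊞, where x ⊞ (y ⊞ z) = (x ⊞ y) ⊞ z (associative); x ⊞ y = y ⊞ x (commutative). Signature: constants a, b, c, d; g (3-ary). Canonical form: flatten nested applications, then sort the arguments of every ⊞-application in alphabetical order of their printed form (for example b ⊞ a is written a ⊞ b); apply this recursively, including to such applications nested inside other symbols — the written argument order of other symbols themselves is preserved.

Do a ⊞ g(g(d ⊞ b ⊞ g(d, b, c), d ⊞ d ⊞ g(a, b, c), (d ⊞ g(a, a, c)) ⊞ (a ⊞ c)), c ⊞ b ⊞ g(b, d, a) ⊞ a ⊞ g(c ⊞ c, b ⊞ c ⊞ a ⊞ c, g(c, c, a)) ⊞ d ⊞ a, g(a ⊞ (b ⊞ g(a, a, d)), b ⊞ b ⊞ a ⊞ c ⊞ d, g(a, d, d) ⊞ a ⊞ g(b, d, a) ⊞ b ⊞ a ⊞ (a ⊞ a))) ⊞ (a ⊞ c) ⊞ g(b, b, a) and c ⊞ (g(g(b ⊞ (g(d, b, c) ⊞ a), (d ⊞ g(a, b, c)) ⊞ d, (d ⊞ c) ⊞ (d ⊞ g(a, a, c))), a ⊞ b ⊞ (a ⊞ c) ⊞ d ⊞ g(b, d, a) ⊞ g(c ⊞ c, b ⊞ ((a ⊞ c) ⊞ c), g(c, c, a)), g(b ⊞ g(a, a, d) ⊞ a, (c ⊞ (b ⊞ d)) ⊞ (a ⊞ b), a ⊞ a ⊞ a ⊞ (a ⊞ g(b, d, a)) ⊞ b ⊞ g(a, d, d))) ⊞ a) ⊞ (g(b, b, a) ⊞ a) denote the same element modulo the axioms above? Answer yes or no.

Answer: no — a ⊞ a ⊞ c ⊞ g(b, b, a) ⊞ g(g(b ⊞ d ⊞ g(d, b, c), d ⊞ d ⊞ g(a, b, c), a ⊞ c ⊞ d ⊞ g(a, a, c)), a ⊞ a ⊞ b ⊞ c ⊞ d ⊞ g(b, d, a) ⊞ g(c ⊞ c, a ⊞ b ⊞ c ⊞ c, g(c, c, a)), g(a ⊞ b ⊞ g(a, a, d), a ⊞ b ⊞ b ⊞ c ⊞ d, a ⊞ a ⊞ a ⊞ a ⊞ b ⊞ g(a, d, d) ⊞ g(b, d, a))) vs a ⊞ a ⊞ c ⊞ g(b, b, a) ⊞ g(g(a ⊞ b ⊞ g(d, b, c), d ⊞ d ⊞ g(a, b, c), c ⊞ d ⊞ d ⊞ g(a, a, c)), a ⊞ a ⊞ b ⊞ c ⊞ d ⊞ g(b, d, a) ⊞ g(c ⊞ c, a ⊞ b ⊞ c ⊞ c, g(c, c, a)), g(a ⊞ b ⊞ g(a, a, d), a ⊞ b ⊞ b ⊞ c ⊞ d, a ⊞ a ⊞ a ⊞ a ⊞ b ⊞ g(a, d, d) ⊞ g(b, d, a)))

Derivation:
Left:  a ⊞ g(g(d ⊞ b ⊞ g(d, b, c), d ⊞ d ⊞ g(a, b, c), (d ⊞ g(a, a, c)) ⊞ (a ⊞ c)), c ⊞ b ⊞ g(b, d, a) ⊞ a ⊞ g(c ⊞ c, b ⊞ c ⊞ a ⊞ c, g(c, c, a)) ⊞ d ⊞ a, g(a ⊞ (b ⊞ g(a, a, d)), b ⊞ b ⊞ a ⊞ c ⊞ d, g(a, d, d) ⊞ a ⊞ g(b, d, a) ⊞ b ⊞ a ⊞ (a ⊞ a))) ⊞ (a ⊞ c) ⊞ g(b, b, a)
  Merge nested applications:  a ⊞ g(g(d ⊞ b ⊞ g(d, b, c), d ⊞ d ⊞ g(a, b, c), (d ⊞ g(a, a, c)) ⊞ (a ⊞ c)), c ⊞ b ⊞ g(b, d, a) ⊞ a ⊞ g(c ⊞ c, b ⊞ c ⊞ a ⊞ c, g(c, c, a)) ⊞ d ⊞ a, g(a ⊞ (b ⊞ g(a, a, d)), b ⊞ b ⊞ a ⊞ c ⊞ d, g(a, d, d) ⊞ a ⊞ g(b, d, a) ⊞ b ⊞ a ⊞ (a ⊞ a))) ⊞ a ⊞ c ⊞ g(b, b, a)
  Simplify inside:  g(g(d ⊞ b ⊞ g(d, b, c), d ⊞ d ⊞ g(a, b, c), (d ⊞ g(a, a, c)) ⊞ (a ⊞ c)), c ⊞ b ⊞ g(b, d, a) ⊞ a ⊞ g(c ⊞ c, b ⊞ c ⊞ a ⊞ c, g(c, c, a)) ⊞ d ⊞ a, g(a ⊞ (b ⊞ g(a, a, d)), b ⊞ b ⊞ a ⊞ c ⊞ d, g(a, d, d) ⊞ a ⊞ g(b, d, a) ⊞ b ⊞ a ⊞ (a ⊞ a)))  →  g(g(b ⊞ d ⊞ g(d, b, c), d ⊞ d ⊞ g(a, b, c), a ⊞ c ⊞ d ⊞ g(a, a, c)), a ⊞ a ⊞ b ⊞ c ⊞ d ⊞ g(b, d, a) ⊞ g(c ⊞ c, a ⊞ b ⊞ c ⊞ c, g(c, c, a)), g(a ⊞ b ⊞ g(a, a, d), a ⊞ b ⊞ b ⊞ c ⊞ d, a ⊞ a ⊞ a ⊞ a ⊞ b ⊞ g(a, d, d) ⊞ g(b, d, a)))
  Sort:  a ⊞ a ⊞ c ⊞ g(b, b, a) ⊞ g(g(b ⊞ d ⊞ g(d, b, c), d ⊞ d ⊞ g(a, b, c), a ⊞ c ⊞ d ⊞ g(a, a, c)), a ⊞ a ⊞ b ⊞ c ⊞ d ⊞ g(b, d, a) ⊞ g(c ⊞ c, a ⊞ b ⊞ c ⊞ c, g(c, c, a)), g(a ⊞ b ⊞ g(a, a, d), a ⊞ b ⊞ b ⊞ c ⊞ d, a ⊞ a ⊞ a ⊞ a ⊞ b ⊞ g(a, d, d) ⊞ g(b, d, a)))
Right:  c ⊞ (g(g(b ⊞ (g(d, b, c) ⊞ a), (d ⊞ g(a, b, c)) ⊞ d, (d ⊞ c) ⊞ (d ⊞ g(a, a, c))), a ⊞ b ⊞ (a ⊞ c) ⊞ d ⊞ g(b, d, a) ⊞ g(c ⊞ c, b ⊞ ((a ⊞ c) ⊞ c), g(c, c, a)), g(b ⊞ g(a, a, d) ⊞ a, (c ⊞ (b ⊞ d)) ⊞ (a ⊞ b), a ⊞ a ⊞ a ⊞ (a ⊞ g(b, d, a)) ⊞ b ⊞ g(a, d, d))) ⊞ a) ⊞ (g(b, b, a) ⊞ a)
  Un-nest:  c ⊞ g(g(b ⊞ (g(d, b, c) ⊞ a), (d ⊞ g(a, b, c)) ⊞ d, (d ⊞ c) ⊞ (d ⊞ g(a, a, c))), a ⊞ b ⊞ (a ⊞ c) ⊞ d ⊞ g(b, d, a) ⊞ g(c ⊞ c, b ⊞ ((a ⊞ c) ⊞ c), g(c, c, a)), g(b ⊞ g(a, a, d) ⊞ a, (c ⊞ (b ⊞ d)) ⊞ (a ⊞ b), a ⊞ a ⊞ a ⊞ (a ⊞ g(b, d, a)) ⊞ b ⊞ g(a, d, d))) ⊞ a ⊞ g(b, b, a) ⊞ a
  Inside:  g(g(b ⊞ (g(d, b, c) ⊞ a), (d ⊞ g(a, b, c)) ⊞ d, (d ⊞ c) ⊞ (d ⊞ g(a, a, c))), a ⊞ b ⊞ (a ⊞ c) ⊞ d ⊞ g(b, d, a) ⊞ g(c ⊞ c, b ⊞ ((a ⊞ c) ⊞ c), g(c, c, a)), g(b ⊞ g(a, a, d) ⊞ a, (c ⊞ (b ⊞ d)) ⊞ (a ⊞ b), a ⊞ a ⊞ a ⊞ (a ⊞ g(b, d, a)) ⊞ b ⊞ g(a, d, d)))  →  g(g(a ⊞ b ⊞ g(d, b, c), d ⊞ d ⊞ g(a, b, c), c ⊞ d ⊞ d ⊞ g(a, a, c)), a ⊞ a ⊞ b ⊞ c ⊞ d ⊞ g(b, d, a) ⊞ g(c ⊞ c, a ⊞ b ⊞ c ⊞ c, g(c, c, a)), g(a ⊞ b ⊞ g(a, a, d), a ⊞ b ⊞ b ⊞ c ⊞ d, a ⊞ a ⊞ a ⊞ a ⊞ b ⊞ g(a, d, d) ⊞ g(b, d, a)))
  Sort arguments:  a ⊞ a ⊞ c ⊞ g(b, b, a) ⊞ g(g(a ⊞ b ⊞ g(d, b, c), d ⊞ d ⊞ g(a, b, c), c ⊞ d ⊞ d ⊞ g(a, a, c)), a ⊞ a ⊞ b ⊞ c ⊞ d ⊞ g(b, d, a) ⊞ g(c ⊞ c, a ⊞ b ⊞ c ⊞ c, g(c, c, a)), g(a ⊞ b ⊞ g(a, a, d), a ⊞ b ⊞ b ⊞ c ⊞ d, a ⊞ a ⊞ a ⊞ a ⊞ b ⊞ g(a, d, d) ⊞ g(b, d, a)))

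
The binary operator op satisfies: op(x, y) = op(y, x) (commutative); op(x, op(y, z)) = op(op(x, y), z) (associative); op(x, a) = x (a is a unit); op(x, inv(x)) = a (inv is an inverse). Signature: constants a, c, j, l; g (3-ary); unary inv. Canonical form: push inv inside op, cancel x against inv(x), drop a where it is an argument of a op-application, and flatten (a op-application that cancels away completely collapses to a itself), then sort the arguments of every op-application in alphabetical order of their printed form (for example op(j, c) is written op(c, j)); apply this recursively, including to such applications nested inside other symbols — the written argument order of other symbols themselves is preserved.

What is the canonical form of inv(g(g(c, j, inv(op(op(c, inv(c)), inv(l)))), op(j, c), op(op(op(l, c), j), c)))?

Push inv inside:  distribute inv over op and collapse double inv
Collect:  inv(g(g(c, j, l), op(c, j), op(c, c, j, l)))

Answer: inv(g(g(c, j, l), op(c, j), op(c, c, j, l)))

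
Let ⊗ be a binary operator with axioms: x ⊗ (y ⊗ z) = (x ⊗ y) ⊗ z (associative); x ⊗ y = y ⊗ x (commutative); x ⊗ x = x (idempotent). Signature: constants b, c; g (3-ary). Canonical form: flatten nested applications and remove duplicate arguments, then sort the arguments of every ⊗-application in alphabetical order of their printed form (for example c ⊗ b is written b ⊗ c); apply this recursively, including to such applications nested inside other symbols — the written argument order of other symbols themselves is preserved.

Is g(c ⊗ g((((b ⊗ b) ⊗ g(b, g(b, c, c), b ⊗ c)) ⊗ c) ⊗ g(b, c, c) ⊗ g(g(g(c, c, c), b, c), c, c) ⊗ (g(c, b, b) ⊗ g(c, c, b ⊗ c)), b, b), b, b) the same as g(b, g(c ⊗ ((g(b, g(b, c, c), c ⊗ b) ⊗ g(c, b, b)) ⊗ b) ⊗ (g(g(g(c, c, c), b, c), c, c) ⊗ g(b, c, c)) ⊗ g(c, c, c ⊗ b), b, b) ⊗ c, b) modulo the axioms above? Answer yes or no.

Left:  g(c ⊗ g((((b ⊗ b) ⊗ g(b, g(b, c, c), b ⊗ c)) ⊗ c) ⊗ g(b, c, c) ⊗ g(g(g(c, c, c), b, c), c, c) ⊗ (g(c, b, b) ⊗ g(c, c, b ⊗ c)), b, b), b, b)
  Focus inside:  c ⊗ g((((b ⊗ b) ⊗ g(b, g(b, c, c), b ⊗ c)) ⊗ c) ⊗ g(b, c, c) ⊗ g(g(g(c, c, c), b, c), c, c) ⊗ (g(c, b, b) ⊗ g(c, c, b ⊗ c)), b, b)
  Simplify inside:  g((((b ⊗ b) ⊗ g(b, g(b, c, c), b ⊗ c)) ⊗ c) ⊗ g(b, c, c) ⊗ g(g(g(c, c, c), b, c), c, c) ⊗ (g(c, b, b) ⊗ g(c, c, b ⊗ c)), b, b)  →  g(b ⊗ c ⊗ g(b, c, c) ⊗ g(b, g(b, c, c), b ⊗ c) ⊗ g(c, b, b) ⊗ g(c, c, b ⊗ c) ⊗ g(g(g(c, c, c), b, c), c, c), b, b)
  Order the arguments:  c ⊗ g(b ⊗ c ⊗ g(b, c, c) ⊗ g(b, g(b, c, c), b ⊗ c) ⊗ g(c, b, b) ⊗ g(c, c, b ⊗ c) ⊗ g(g(g(c, c, c), b, c), c, c), b, b)
  Put back:  g(c ⊗ g(b ⊗ c ⊗ g(b, c, c) ⊗ g(b, g(b, c, c), b ⊗ c) ⊗ g(c, b, b) ⊗ g(c, c, b ⊗ c) ⊗ g(g(g(c, c, c), b, c), c, c), b, b), b, b)
Right:  g(b, g(c ⊗ ((g(b, g(b, c, c), c ⊗ b) ⊗ g(c, b, b)) ⊗ b) ⊗ (g(g(g(c, c, c), b, c), c, c) ⊗ g(b, c, c)) ⊗ g(c, c, c ⊗ b), b, b) ⊗ c, b)
  Focus inside:  g(c ⊗ ((g(b, g(b, c, c), c ⊗ b) ⊗ g(c, b, b)) ⊗ b) ⊗ (g(g(g(c, c, c), b, c), c, c) ⊗ g(b, c, c)) ⊗ g(c, c, c ⊗ b), b, b) ⊗ c
  Simplify inside:  g(c ⊗ ((g(b, g(b, c, c), c ⊗ b) ⊗ g(c, b, b)) ⊗ b) ⊗ (g(g(g(c, c, c), b, c), c, c) ⊗ g(b, c, c)) ⊗ g(c, c, c ⊗ b), b, b)  →  g(b ⊗ c ⊗ g(b, c, c) ⊗ g(b, g(b, c, c), b ⊗ c) ⊗ g(c, b, b) ⊗ g(c, c, b ⊗ c) ⊗ g(g(g(c, c, c), b, c), c, c), b, b)
  Sort arguments:  c ⊗ g(b ⊗ c ⊗ g(b, c, c) ⊗ g(b, g(b, c, c), b ⊗ c) ⊗ g(c, b, b) ⊗ g(c, c, b ⊗ c) ⊗ g(g(g(c, c, c), b, c), c, c), b, b)
  Reassemble:  g(b, c ⊗ g(b ⊗ c ⊗ g(b, c, c) ⊗ g(b, g(b, c, c), b ⊗ c) ⊗ g(c, b, b) ⊗ g(c, c, b ⊗ c) ⊗ g(g(g(c, c, c), b, c), c, c), b, b), b)

Answer: no — g(c ⊗ g(b ⊗ c ⊗ g(b, c, c) ⊗ g(b, g(b, c, c), b ⊗ c) ⊗ g(c, b, b) ⊗ g(c, c, b ⊗ c) ⊗ g(g(g(c, c, c), b, c), c, c), b, b), b, b) vs g(b, c ⊗ g(b ⊗ c ⊗ g(b, c, c) ⊗ g(b, g(b, c, c), b ⊗ c) ⊗ g(c, b, b) ⊗ g(c, c, b ⊗ c) ⊗ g(g(g(c, c, c), b, c), c, c), b, b), b)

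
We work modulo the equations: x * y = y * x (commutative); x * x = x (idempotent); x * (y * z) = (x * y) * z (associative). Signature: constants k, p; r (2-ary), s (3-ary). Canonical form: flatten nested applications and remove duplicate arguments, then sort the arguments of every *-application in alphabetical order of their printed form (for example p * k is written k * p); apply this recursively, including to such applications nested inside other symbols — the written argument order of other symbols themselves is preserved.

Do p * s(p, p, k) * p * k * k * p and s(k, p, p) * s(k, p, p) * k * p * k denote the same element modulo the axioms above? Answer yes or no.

Left:  p * s(p, p, k) * p * k * k * p
  Deduplicate:  drop duplicate p, k, p
  Sort:  k * p * s(p, p, k)
Right:  s(k, p, p) * s(k, p, p) * k * p * k
  Idempotence:  drop duplicate s(k, p, p), k
  Sort:  k * p * s(k, p, p)

Answer: no — k * p * s(p, p, k) vs k * p * s(k, p, p)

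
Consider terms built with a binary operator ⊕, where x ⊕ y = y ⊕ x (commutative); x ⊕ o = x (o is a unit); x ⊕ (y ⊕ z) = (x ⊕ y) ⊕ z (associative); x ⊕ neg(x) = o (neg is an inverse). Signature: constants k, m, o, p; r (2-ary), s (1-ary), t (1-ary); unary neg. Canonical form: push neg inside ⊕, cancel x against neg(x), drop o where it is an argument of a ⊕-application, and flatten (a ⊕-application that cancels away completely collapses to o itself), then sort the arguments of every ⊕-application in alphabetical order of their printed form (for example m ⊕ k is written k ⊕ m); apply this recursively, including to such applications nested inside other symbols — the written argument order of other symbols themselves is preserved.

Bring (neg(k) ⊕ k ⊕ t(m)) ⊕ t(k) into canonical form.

Cancel inverse pairs:  k cancels
Collect terms:  t(m) ⊕ t(k)
Sort:  t(k) ⊕ t(m)

Answer: t(k) ⊕ t(m)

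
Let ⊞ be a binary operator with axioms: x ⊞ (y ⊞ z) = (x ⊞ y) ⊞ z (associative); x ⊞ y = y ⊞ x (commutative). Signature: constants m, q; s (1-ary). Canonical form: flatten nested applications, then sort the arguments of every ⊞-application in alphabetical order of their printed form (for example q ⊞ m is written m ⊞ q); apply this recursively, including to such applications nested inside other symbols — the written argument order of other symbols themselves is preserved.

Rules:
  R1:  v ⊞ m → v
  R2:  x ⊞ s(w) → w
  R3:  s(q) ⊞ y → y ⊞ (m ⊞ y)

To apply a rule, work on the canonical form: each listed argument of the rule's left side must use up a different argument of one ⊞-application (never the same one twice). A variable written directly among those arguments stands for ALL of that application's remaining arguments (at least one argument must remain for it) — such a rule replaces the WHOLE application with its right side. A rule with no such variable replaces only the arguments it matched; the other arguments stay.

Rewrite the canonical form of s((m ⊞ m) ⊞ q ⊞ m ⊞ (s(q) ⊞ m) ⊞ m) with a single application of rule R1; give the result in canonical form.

Answer: s(m ⊞ m ⊞ m ⊞ m ⊞ q ⊞ s(q))

Derivation:
Canonical form:  s(m ⊞ m ⊞ m ⊞ m ⊞ m ⊞ q ⊞ s(q))
R1 matches:  uses m;  v := m ⊞ m ⊞ m ⊞ m ⊞ q ⊞ s(q)
Every leftover argument binds to the variable; the entire application is replaced.
New term:  s(m ⊞ m ⊞ m ⊞ m ⊞ q ⊞ s(q))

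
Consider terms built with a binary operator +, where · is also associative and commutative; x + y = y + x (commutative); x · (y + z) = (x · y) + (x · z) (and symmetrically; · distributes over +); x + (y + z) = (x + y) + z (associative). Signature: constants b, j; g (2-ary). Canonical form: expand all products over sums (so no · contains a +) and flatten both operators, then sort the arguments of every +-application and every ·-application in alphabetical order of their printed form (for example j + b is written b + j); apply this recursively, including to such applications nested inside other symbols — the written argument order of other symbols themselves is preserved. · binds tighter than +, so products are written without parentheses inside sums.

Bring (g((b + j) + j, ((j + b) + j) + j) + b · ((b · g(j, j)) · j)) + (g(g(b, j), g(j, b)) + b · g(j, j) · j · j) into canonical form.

Flatten:  g(b + j + j, b + j + j + j) + b · b · g(j, j) · j + g(g(b, j), g(j, b)) + b · g(j, j) · j · j
Order the arguments:  b · b · g(j, j) · j + b · g(j, j) · j · j + g(b + j + j, b + j + j + j) + g(g(b, j), g(j, b))

Answer: b · b · g(j, j) · j + b · g(j, j) · j · j + g(b + j + j, b + j + j + j) + g(g(b, j), g(j, b))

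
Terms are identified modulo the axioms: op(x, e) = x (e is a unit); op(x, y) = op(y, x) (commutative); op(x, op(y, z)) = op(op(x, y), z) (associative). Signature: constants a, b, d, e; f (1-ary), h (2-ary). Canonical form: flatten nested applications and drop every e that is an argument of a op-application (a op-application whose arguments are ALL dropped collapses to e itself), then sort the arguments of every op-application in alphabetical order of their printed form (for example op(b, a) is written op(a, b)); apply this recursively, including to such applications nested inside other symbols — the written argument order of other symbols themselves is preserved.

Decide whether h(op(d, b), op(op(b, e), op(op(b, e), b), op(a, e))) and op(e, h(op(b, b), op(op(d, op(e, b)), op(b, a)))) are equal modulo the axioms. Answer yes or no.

Answer: no — h(op(b, d), op(a, b, b, b)) vs h(op(b, b), op(a, b, b, d))

Derivation:
Left:  h(op(d, b), op(op(b, e), op(op(b, e), b), op(a, e)))
  Descend into:  op(op(b, e), op(op(b, e), b), op(a, e))
  Flatten:  op(b, e, b, e, b, a, e)
  Drop the unit:  drop e (×3)
  Sort:  op(a, b, b, b)
  Rebuild:  h(op(b, d), op(a, b, b, b))
Right:  op(e, h(op(b, b), op(op(d, op(e, b)), op(b, a))))
  Canonicalize subterm:  h(op(b, b), op(op(d, op(e, b)), op(b, a)))  →  h(op(b, b), op(a, b, b, d))
  Unit:  drop e
  Sort:  h(op(b, b), op(a, b, b, d))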